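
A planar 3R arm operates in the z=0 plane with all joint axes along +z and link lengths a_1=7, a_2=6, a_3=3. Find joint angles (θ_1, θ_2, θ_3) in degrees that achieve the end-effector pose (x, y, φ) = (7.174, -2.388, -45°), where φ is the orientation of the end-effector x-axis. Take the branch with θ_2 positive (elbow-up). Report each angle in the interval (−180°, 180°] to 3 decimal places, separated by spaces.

wrist centre = target − a_3·(cos φ, sin φ) = (5.0527, -0.2667)
cos θ_2 = (25.6007−7²−6²)/(2·7·6) = -0.7071; θ_2 = 135.0023° (elbow-up)
β = atan2(-0.2667,5.0527) = -3.0213°; ψ = atan2(4.2425,2.7572) = 56.9801°
θ_1 = β − ψ = -60.0013°
θ_3 = φ − θ_1 − θ_2 = -120.0009° (wrapped to (-180°,180°])

-60.001 135.002 -120.001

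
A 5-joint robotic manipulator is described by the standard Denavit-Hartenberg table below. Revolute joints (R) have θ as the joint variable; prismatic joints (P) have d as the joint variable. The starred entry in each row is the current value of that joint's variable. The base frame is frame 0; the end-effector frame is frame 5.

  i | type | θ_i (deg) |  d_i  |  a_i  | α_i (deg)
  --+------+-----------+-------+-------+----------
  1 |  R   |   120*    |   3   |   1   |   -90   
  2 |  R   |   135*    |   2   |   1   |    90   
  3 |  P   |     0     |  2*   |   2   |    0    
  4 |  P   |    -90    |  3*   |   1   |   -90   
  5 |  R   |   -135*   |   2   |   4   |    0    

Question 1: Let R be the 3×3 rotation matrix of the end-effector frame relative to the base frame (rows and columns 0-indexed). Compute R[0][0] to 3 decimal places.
End-effector x-axis (col 0 of R) = (-0.8624,0.0795,-0.5000)
R[0][0] = -0.8624

-0.862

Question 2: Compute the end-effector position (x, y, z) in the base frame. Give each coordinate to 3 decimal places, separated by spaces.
-4.816 0.684 -6.071

after link 1: o_1 = (-0.5000, 0.8660, 3.0000)
after link 2: o_2 = (-1.8785, -0.7463, 2.2929)
after link 3: o_3 = (-1.8785, -0.7463, -0.5355)
after link 4: o_4 = (-2.0731, 1.5908, -2.6569)
after link 5: o_5 = (-4.8155, 0.6839, -6.0711)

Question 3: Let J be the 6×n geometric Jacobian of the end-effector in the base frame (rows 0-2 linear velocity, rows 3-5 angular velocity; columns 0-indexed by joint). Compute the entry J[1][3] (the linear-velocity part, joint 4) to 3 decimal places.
0.612

prismatic axis z_3 = (-0.3536,0.6124,-0.7071)
J_v[:, 3] = z_3; J_ω[:, 3] = (0,0,0)
entry J[1][3] = 0.6124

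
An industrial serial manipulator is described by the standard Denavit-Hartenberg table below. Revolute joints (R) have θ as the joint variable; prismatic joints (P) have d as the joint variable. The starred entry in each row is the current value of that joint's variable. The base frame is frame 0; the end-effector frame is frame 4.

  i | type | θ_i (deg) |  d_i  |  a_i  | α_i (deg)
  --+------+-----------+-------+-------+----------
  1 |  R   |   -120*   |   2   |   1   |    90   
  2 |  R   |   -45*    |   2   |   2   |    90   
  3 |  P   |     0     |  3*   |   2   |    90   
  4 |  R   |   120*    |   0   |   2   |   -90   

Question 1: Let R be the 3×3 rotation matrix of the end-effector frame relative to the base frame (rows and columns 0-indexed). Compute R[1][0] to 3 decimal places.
End-effector x-axis (col 0 of R) = (0.4830,0.8365,-0.2588)
R[1][0] = 0.8365

0.837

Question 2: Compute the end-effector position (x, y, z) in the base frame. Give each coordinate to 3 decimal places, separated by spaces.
after link 1: o_1 = (-0.5000, -0.8660, 2.0000)
after link 2: o_2 = (-2.9392, -1.0908, 0.5858)
after link 3: o_3 = (-2.5856, -0.4784, -2.9497)
after link 4: o_4 = (-1.6197, 1.1946, -3.4674)

-1.620 1.195 -3.467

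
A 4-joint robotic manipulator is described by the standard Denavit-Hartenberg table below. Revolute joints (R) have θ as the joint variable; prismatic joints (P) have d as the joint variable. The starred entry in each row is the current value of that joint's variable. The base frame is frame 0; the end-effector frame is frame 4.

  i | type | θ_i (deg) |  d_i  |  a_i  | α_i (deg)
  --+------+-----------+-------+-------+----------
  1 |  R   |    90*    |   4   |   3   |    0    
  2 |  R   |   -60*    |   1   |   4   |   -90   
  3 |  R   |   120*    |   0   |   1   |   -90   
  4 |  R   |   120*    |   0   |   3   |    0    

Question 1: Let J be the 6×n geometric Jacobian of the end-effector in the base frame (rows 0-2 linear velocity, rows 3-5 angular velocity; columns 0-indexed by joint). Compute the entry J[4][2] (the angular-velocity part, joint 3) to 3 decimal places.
0.866

axis z_2 = (-0.5000,0.8660,0.0000); lever o_n−o_2 = (1.5155,-2.1250,0.4330)
cross product → J_v[:, 2] = (0.3750,0.2165,-0.2500)
J_ω[:, 2] = z_2
entry J[4][2] = 0.8660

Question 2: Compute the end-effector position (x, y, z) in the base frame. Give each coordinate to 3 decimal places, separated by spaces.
after link 1: o_1 = (0.0000, 3.0000, 4.0000)
after link 2: o_2 = (3.4641, 5.0000, 5.0000)
after link 3: o_3 = (3.0311, 4.7500, 4.1340)
after link 4: o_4 = (4.9796, 2.8750, 5.4330)

4.980 2.875 5.433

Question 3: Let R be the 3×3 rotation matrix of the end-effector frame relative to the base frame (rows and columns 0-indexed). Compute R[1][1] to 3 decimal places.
0.650

End-effector y-axis (col 1 of R) = (0.1250,0.6495,0.7500)
R[1][1] = 0.6495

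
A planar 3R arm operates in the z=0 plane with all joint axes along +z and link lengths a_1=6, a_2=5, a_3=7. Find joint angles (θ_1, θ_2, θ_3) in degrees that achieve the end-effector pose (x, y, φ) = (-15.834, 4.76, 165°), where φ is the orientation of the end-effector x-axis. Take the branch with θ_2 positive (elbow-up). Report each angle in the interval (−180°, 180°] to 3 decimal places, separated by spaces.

135.003 59.997 -30.000

wrist centre = target − a_3·(cos φ, sin φ) = (-9.0725, 2.9483)
cos θ_2 = (91.0029−6²−5²)/(2·6·5) = 0.5000; θ_2 = 59.9968° (elbow-up)
β = atan2(2.9483,-9.0725) = 161.9976°; ψ = atan2(4.3300,8.5002) = 26.9941°
θ_1 = β − ψ = 135.0035°
θ_3 = φ − θ_1 − θ_2 = -30.0003° (wrapped to (-180°,180°])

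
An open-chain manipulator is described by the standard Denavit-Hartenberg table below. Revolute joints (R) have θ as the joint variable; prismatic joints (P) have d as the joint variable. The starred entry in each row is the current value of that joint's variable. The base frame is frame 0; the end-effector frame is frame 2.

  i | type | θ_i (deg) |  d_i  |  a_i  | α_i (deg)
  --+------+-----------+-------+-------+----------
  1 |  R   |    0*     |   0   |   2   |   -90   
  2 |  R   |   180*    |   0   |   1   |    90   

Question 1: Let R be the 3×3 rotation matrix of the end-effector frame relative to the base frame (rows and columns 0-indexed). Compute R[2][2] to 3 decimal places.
End-effector z-axis (col 2 of R) = (0.0000,0.0000,-1.0000)
R[2][2] = -1.0000

-1.000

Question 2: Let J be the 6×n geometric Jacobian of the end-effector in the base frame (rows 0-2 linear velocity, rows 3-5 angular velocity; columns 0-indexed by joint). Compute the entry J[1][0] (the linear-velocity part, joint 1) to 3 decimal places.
axis z_0 = ẑ; lever o_n−o_0 = (1.0000,0.0000,-0.0000)
cross product → J_v[:, 0] = (-0.0000,1.0000,0.0000)
J_ω[:, 0] = z_0
entry J[1][0] = 1.0000

1.000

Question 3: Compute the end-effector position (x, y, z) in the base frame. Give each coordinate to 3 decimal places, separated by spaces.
after link 1: o_1 = (2.0000, 0.0000, 0.0000)
after link 2: o_2 = (1.0000, 0.0000, -0.0000)

1.000 0.000 -0.000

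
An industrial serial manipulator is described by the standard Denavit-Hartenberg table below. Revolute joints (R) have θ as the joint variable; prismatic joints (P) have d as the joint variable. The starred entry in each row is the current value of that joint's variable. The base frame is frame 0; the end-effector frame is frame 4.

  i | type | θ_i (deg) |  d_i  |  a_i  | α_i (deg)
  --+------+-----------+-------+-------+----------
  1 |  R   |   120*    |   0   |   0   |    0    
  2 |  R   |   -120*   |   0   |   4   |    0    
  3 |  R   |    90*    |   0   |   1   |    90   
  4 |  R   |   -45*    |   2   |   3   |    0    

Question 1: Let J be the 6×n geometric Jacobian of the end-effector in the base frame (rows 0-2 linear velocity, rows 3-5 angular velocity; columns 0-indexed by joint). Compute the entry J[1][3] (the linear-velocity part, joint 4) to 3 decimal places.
2.121

axis z_3 = (1.0000,-0.0000,0.0000); lever o_n−o_3 = (2.0000,2.1213,-2.1213)
cross product → J_v[:, 3] = (0.0000,2.1213,2.1213)
J_ω[:, 3] = z_3
entry J[1][3] = 2.1213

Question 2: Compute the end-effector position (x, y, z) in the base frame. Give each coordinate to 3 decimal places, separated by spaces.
6.000 3.121 -2.121

after link 1: o_1 = (0.0000, 0.0000, 0.0000)
after link 2: o_2 = (4.0000, 0.0000, 0.0000)
after link 3: o_3 = (4.0000, 1.0000, 0.0000)
after link 4: o_4 = (6.0000, 3.1213, -2.1213)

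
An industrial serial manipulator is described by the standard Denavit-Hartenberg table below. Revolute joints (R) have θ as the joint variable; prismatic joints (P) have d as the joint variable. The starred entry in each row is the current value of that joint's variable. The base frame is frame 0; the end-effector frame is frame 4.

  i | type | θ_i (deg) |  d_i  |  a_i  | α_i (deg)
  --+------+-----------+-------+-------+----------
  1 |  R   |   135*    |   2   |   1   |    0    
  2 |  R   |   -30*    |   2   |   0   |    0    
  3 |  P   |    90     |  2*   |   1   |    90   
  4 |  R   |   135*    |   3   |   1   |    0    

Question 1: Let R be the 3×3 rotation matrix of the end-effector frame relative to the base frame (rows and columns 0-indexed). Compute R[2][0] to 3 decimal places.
End-effector x-axis (col 0 of R) = (0.6830,0.1830,0.7071)
R[2][0] = 0.7071

0.707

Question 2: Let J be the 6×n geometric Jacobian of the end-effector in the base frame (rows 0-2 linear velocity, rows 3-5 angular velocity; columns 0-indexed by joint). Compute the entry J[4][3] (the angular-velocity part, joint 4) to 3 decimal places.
0.966

axis z_3 = (-0.2588,0.9659,0.0000); lever o_n−o_3 = (-0.0934,3.0808,0.7071)
cross product → J_v[:, 3] = (0.6830,0.1830,-0.7071)
J_ω[:, 3] = z_3
entry J[4][3] = 0.9659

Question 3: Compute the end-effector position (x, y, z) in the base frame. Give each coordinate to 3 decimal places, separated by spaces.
-1.766 3.529 6.707

after link 1: o_1 = (-0.7071, 0.7071, 2.0000)
after link 2: o_2 = (-0.7071, 0.7071, 4.0000)
after link 3: o_3 = (-1.6730, 0.4483, 6.0000)
after link 4: o_4 = (-1.7665, 3.5291, 6.7071)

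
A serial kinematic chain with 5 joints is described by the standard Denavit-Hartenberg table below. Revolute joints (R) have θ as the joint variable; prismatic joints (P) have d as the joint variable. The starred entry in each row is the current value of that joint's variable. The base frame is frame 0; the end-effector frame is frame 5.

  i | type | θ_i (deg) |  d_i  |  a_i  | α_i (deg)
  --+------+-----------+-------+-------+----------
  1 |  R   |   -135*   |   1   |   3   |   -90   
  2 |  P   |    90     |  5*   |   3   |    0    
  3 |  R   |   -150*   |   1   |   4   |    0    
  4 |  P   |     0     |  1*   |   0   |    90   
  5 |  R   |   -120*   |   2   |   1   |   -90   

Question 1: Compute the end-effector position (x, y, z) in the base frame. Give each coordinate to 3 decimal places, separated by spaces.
after link 1: o_1 = (-2.1213, -2.1213, 1.0000)
after link 2: o_2 = (1.4142, -5.6569, -2.0000)
after link 3: o_3 = (0.7071, -7.7782, 1.4641)
after link 4: o_4 = (1.4142, -8.4853, 1.4641)
after link 5: o_5 = (2.2034, -6.4714, 2.0311)

2.203 -6.471 2.031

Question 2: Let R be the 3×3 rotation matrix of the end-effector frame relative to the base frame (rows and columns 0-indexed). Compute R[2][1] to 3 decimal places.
End-effector y-axis (col 1 of R) = (-0.6124,-0.6124,-0.5000)
R[2][1] = -0.5000

-0.500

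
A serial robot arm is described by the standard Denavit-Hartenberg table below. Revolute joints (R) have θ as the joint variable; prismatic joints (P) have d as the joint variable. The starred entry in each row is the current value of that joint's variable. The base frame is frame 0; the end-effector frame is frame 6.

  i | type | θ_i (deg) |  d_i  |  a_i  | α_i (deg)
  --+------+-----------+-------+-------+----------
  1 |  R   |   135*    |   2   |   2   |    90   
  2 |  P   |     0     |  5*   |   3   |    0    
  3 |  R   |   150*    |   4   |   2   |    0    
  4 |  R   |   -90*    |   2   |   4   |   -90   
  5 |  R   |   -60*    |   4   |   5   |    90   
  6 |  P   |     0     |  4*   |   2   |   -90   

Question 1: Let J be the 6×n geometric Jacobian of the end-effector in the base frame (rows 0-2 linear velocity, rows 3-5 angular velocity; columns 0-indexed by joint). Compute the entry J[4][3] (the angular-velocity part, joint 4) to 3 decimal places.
0.707

axis z_3 = (0.7071,0.7071,0.0000); lever o_n−o_3 = (8.1376,6.0924,5.4952)
cross product → J_v[:, 3] = (3.8857,-3.8857,-1.4462)
J_ω[:, 3] = z_3
entry J[4][3] = 0.7071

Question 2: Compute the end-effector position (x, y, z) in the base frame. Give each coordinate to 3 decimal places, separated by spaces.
after link 1: o_1 = (-1.4142, 1.4142, 2.0000)
after link 2: o_2 = (0.0000, 7.0711, 2.0000)
after link 3: o_3 = (4.0532, 8.6748, 3.0000)
after link 4: o_4 = (4.0532, 11.5032, 6.4641)
after link 5: o_5 = (8.6806, 12.9994, 10.6292)
after link 6: o_6 = (12.1908, 14.7672, 8.4952)

12.191 14.767 8.495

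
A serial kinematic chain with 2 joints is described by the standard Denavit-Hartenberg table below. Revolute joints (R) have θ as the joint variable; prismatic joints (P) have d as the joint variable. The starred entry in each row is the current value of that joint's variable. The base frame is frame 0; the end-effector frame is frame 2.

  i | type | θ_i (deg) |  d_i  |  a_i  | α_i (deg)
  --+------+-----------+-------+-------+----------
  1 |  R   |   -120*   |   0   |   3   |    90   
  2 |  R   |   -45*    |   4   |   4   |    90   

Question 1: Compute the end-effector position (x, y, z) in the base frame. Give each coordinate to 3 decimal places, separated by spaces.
after link 1: o_1 = (-1.5000, -2.5981, 0.0000)
after link 2: o_2 = (-6.3783, -3.0476, -2.8284)

-6.378 -3.048 -2.828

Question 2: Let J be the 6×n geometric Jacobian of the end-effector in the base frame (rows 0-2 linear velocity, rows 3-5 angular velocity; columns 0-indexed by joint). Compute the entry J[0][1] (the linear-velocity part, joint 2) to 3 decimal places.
-1.414

axis z_1 = (-0.8660,0.5000,0.0000); lever o_n−o_1 = (-4.8783,-0.4495,-2.8284)
cross product → J_v[:, 1] = (-1.4142,-2.4495,2.8284)
J_ω[:, 1] = z_1
entry J[0][1] = -1.4142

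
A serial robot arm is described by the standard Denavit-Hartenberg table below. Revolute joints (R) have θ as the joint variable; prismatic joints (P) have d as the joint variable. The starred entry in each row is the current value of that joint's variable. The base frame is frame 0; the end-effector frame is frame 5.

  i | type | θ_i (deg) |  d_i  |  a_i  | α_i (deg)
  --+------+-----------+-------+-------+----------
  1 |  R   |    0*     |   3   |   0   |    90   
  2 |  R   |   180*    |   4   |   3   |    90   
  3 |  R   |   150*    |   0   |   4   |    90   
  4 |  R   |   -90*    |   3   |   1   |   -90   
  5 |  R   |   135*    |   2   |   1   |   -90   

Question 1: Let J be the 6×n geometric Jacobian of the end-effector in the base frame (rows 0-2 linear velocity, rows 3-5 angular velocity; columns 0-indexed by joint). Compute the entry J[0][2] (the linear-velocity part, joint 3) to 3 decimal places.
axis z_2 = (0.0000,0.0000,1.0000); lever o_n−o_2 = (4.0497,-4.9857,-0.2929)
cross product → J_v[:, 2] = (4.9857,4.0497,-0.0000)
J_ω[:, 2] = z_2
entry J[0][2] = 4.9857

4.986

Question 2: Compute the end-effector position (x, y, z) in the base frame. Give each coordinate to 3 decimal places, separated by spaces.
after link 1: o_1 = (0.0000, 0.0000, 3.0000)
after link 2: o_2 = (-3.0000, -4.0000, 3.0000)
after link 3: o_3 = (0.4641, -6.0000, 3.0000)
after link 4: o_4 = (-1.0359, -8.5981, 2.0000)
after link 5: o_5 = (1.0497, -8.9857, 2.7071)

1.050 -8.986 2.707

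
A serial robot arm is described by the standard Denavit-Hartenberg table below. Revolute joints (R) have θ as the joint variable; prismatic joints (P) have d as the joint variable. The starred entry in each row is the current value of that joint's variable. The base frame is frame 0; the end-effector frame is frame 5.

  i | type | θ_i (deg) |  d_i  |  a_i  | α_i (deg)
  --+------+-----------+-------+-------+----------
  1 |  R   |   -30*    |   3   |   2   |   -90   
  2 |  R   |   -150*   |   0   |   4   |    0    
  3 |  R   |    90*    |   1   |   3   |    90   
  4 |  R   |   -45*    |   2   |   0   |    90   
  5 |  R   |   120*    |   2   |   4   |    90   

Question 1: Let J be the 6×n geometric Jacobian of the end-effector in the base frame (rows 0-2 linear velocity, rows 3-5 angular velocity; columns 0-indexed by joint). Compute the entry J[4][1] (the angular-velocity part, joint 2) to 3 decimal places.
axis z_1 = (0.5000,0.8660,0.0000); lever o_n−o_1 = (-6.5238,4.9212,4.8806)
cross product → J_v[:, 1] = (4.2268,-2.4403,8.1104)
J_ω[:, 1] = z_1
entry J[4][1] = 0.8660

0.866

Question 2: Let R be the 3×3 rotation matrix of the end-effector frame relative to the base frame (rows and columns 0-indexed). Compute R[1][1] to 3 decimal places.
End-effector y-axis (col 1 of R) = (-0.6597,-0.4356,-0.6124)
R[1][1] = -0.4356

-0.436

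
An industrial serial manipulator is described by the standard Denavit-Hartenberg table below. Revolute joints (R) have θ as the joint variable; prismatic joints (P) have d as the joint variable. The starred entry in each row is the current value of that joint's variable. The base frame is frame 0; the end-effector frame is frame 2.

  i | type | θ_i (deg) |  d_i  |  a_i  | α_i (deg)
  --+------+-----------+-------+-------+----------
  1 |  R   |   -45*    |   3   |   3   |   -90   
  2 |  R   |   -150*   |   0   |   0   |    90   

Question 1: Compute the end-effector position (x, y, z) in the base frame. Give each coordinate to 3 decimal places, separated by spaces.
2.121 -2.121 3.000

after link 1: o_1 = (2.1213, -2.1213, 3.0000)
after link 2: o_2 = (2.1213, -2.1213, 3.0000)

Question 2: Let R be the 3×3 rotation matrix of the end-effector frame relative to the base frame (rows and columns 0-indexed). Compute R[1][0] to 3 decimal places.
End-effector x-axis (col 0 of R) = (-0.6124,0.6124,0.5000)
R[1][0] = 0.6124

0.612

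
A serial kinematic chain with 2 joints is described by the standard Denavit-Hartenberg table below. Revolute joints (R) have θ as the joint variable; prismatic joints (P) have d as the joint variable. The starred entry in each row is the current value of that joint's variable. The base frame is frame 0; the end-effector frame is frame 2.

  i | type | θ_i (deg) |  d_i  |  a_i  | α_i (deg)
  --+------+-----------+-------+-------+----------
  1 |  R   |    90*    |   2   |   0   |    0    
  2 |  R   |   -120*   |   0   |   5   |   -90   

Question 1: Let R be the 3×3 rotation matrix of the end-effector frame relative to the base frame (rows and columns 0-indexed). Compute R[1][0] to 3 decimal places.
End-effector x-axis (col 0 of R) = (0.8660,-0.5000,0.0000)
R[1][0] = -0.5000

-0.500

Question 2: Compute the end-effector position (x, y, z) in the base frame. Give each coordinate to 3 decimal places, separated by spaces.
after link 1: o_1 = (0.0000, 0.0000, 2.0000)
after link 2: o_2 = (4.3301, -2.5000, 2.0000)

4.330 -2.500 2.000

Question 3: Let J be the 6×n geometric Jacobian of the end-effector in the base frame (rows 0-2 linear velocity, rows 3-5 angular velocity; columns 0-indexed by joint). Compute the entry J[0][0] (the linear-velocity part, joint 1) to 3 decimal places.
axis z_0 = ẑ; lever o_n−o_0 = (4.3301,-2.5000,2.0000)
cross product → J_v[:, 0] = (2.5000,4.3301,-0.0000)
J_ω[:, 0] = z_0
entry J[0][0] = 2.5000

2.500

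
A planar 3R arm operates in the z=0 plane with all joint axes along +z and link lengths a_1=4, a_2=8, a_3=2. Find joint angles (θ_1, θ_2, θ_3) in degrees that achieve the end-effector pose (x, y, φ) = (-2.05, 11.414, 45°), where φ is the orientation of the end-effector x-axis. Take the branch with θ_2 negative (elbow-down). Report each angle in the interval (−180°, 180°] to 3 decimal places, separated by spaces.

wrist centre = target − a_3·(cos φ, sin φ) = (-3.4642, 9.9998)
cos θ_2 = (111.9965−4²−8²)/(2·4·8) = 0.4999; θ_2 = -60.0036° (elbow-down)
β = atan2(9.9998,-3.4642) = 109.1076°; ψ = atan2(-6.9285,7.9996) = -40.8960°
θ_1 = β − ψ = 150.0035°
θ_3 = φ − θ_1 − θ_2 = -44.9999° (wrapped to (-180°,180°])

150.004 -60.004 -45.000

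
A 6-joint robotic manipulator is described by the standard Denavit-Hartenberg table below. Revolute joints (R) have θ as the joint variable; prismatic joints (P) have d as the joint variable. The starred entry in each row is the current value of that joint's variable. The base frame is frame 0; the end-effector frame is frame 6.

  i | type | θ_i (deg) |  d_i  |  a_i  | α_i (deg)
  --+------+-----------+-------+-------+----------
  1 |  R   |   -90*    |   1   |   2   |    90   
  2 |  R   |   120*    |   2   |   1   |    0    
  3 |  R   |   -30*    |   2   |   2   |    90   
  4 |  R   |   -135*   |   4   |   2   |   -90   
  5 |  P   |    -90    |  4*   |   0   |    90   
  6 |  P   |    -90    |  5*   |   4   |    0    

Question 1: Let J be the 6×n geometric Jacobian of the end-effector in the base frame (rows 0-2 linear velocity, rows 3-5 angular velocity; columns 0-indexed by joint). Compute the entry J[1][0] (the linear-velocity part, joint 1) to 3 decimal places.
-6.121

axis z_0 = ẑ; lever o_n−o_0 = (-6.1213,-5.5000,5.9873)
cross product → J_v[:, 0] = (5.5000,-6.1213,0.0000)
J_ω[:, 0] = z_0
entry J[1][0] = -6.1213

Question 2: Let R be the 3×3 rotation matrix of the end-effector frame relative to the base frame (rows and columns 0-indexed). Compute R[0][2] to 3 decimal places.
-0.707

End-effector z-axis (col 2 of R) = (-0.7071,-0.0000,0.7071)
R[0][2] = -0.7071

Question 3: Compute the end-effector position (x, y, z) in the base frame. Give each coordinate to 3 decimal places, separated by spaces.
after link 1: o_1 = (0.0000, -2.0000, 1.0000)
after link 2: o_2 = (-2.0000, -1.5000, 1.8660)
after link 3: o_3 = (-4.0000, -1.5000, 3.8660)
after link 4: o_4 = (-2.5858, -5.5000, 2.4518)
after link 5: o_5 = (0.2426, -5.5000, 5.2802)
after link 6: o_6 = (-6.1213, -5.5000, 5.9873)

-6.121 -5.500 5.987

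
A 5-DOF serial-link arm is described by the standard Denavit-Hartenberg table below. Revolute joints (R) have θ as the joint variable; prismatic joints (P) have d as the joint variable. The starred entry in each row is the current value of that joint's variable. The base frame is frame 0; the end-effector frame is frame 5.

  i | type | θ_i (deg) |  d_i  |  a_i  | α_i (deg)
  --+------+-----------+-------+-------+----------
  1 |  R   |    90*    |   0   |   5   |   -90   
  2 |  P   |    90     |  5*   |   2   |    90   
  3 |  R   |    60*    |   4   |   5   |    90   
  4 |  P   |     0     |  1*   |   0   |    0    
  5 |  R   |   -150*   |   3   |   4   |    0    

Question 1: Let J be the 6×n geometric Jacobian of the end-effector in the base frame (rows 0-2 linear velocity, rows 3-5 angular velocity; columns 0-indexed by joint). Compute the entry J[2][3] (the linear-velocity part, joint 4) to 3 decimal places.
-0.866

prismatic axis z_3 = (0.5000,0.0000,-0.8660)
J_v[:, 3] = z_3; J_ω[:, 3] = (0,0,0)
entry J[2][3] = -0.8660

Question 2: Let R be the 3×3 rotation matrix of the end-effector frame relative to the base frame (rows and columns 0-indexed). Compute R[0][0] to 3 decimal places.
0.750

End-effector x-axis (col 0 of R) = (0.7500,-0.5000,0.4330)
R[0][0] = 0.7500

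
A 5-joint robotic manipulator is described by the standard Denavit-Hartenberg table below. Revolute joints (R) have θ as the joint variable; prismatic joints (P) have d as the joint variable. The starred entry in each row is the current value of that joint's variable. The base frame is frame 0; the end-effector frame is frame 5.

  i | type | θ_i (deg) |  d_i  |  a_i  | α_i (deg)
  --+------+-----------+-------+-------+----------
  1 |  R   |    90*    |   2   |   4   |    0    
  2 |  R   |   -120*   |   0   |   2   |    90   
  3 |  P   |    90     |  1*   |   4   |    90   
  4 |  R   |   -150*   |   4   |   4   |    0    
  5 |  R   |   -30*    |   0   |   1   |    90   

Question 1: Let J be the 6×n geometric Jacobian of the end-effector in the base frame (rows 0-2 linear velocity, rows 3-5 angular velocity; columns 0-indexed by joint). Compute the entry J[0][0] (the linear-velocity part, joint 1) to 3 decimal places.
axis z_0 = ẑ; lever o_n−o_0 = (5.6962,1.8660,1.5359)
cross product → J_v[:, 0] = (-1.8660,5.6962,0.0000)
J_ω[:, 0] = z_0
entry J[0][0] = -1.8660

-1.866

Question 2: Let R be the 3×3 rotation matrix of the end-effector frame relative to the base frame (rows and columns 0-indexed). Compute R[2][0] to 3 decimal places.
-1.000

End-effector x-axis (col 0 of R) = (-0.0000,0.0000,-1.0000)
R[2][0] = -1.0000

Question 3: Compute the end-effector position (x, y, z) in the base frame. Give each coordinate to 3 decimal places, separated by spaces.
after link 1: o_1 = (0.0000, 4.0000, 2.0000)
after link 2: o_2 = (1.7321, 3.0000, 2.0000)
after link 3: o_3 = (1.2321, 2.1340, 6.0000)
after link 4: o_4 = (5.6962, 1.8660, 2.5359)
after link 5: o_5 = (5.6962, 1.8660, 1.5359)

5.696 1.866 1.536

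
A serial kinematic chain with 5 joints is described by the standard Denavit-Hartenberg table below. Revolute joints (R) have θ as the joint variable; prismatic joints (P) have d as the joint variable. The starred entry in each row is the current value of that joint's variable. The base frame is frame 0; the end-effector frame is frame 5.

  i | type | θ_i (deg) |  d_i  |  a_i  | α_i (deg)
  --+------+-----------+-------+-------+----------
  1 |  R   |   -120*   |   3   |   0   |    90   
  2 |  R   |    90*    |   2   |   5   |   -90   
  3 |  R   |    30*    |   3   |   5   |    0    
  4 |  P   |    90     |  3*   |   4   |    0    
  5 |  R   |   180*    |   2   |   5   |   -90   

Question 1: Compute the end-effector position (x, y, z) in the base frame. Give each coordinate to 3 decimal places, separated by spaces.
after link 1: o_1 = (0.0000, 0.0000, 3.0000)
after link 2: o_2 = (-1.7321, 1.0000, 8.0000)
after link 3: o_3 = (1.9330, 2.3481, 12.3301)
after link 4: o_4 = (6.4330, 3.2141, 10.3301)
after link 5: o_5 = (3.6830, 7.1112, 12.8301)

3.683 7.111 12.830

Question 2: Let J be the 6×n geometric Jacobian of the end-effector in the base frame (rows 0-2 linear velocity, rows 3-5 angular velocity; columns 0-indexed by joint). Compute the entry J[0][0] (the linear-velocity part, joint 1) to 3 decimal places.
-7.111

axis z_0 = ẑ; lever o_n−o_0 = (3.6830,7.1112,12.8301)
cross product → J_v[:, 0] = (-7.1112,3.6830,0.0000)
J_ω[:, 0] = z_0
entry J[0][0] = -7.1112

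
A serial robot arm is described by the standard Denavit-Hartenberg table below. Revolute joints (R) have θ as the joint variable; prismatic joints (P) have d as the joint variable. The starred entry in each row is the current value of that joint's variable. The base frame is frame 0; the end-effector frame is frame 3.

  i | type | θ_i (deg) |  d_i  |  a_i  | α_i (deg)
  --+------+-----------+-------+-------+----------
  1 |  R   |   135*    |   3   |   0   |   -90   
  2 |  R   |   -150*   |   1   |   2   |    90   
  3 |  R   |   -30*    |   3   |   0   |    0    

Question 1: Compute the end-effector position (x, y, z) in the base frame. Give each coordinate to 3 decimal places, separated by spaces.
1.578 -2.993 1.402

after link 1: o_1 = (0.0000, 0.0000, 3.0000)
after link 2: o_2 = (0.5176, -1.9319, 4.0000)
after link 3: o_3 = (1.5783, -2.9925, 1.4019)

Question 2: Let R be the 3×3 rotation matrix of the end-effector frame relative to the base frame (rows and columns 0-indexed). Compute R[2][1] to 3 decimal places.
0.250

End-effector y-axis (col 1 of R) = (-0.3062,-0.9186,0.2500)
R[2][1] = 0.2500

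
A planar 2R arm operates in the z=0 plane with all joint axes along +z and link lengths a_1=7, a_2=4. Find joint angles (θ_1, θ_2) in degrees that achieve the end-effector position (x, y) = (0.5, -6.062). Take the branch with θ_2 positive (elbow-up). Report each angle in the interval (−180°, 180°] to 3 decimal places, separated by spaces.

cos θ_2 = (36.9978−7²−4²)/(2·7·4) = -0.5000; θ_2 = 120.0025° (elbow-up)
β = atan2(-6.0620,0.5000) = -85.2849°; ψ = atan2(3.4640,4.9998) = 34.7151°
θ_1 = β − ψ = -120.0000°

-120.000 120.003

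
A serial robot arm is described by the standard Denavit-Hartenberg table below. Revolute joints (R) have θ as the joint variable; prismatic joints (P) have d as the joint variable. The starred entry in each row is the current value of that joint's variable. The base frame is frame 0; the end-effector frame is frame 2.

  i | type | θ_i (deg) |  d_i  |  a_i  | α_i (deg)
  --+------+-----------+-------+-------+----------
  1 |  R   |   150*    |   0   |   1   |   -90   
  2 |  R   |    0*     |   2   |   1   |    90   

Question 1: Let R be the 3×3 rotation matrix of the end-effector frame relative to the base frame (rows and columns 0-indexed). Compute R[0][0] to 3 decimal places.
End-effector x-axis (col 0 of R) = (-0.8660,0.5000,0.0000)
R[0][0] = -0.8660

-0.866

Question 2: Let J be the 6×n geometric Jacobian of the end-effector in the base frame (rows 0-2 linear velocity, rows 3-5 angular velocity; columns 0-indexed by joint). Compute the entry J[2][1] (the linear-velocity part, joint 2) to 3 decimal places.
axis z_1 = (-0.5000,-0.8660,0.0000); lever o_n−o_1 = (-1.8660,-1.2321,0.0000)
cross product → J_v[:, 1] = (-0.0000,-0.0000,-1.0000)
J_ω[:, 1] = z_1
entry J[2][1] = -1.0000

-1.000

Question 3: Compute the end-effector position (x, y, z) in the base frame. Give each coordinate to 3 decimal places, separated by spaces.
-2.732 -0.732 0.000

after link 1: o_1 = (-0.8660, 0.5000, 0.0000)
after link 2: o_2 = (-2.7321, -0.7321, 0.0000)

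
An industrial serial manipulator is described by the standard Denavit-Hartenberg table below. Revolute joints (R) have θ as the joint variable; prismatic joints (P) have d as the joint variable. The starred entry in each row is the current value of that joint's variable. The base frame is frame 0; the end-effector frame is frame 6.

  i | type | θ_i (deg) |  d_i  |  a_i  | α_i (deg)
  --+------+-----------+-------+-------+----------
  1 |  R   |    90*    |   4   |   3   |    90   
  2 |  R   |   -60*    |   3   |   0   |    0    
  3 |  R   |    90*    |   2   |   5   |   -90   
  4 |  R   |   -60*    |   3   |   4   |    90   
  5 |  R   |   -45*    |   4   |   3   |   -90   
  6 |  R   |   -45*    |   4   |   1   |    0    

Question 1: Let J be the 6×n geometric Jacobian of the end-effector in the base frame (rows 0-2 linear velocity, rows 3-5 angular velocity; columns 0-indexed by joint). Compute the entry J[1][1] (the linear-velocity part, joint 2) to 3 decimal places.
axis z_1 = (1.0000,-0.0000,0.0000); lever o_n−o_1 = (15.5373,3.2881,5.6016)
cross product → J_v[:, 1] = (-0.0000,-5.6016,3.2881)
J_ω[:, 1] = z_1
entry J[1][1] = -5.6016

-5.602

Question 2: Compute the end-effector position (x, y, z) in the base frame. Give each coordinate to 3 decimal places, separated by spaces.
after link 1: o_1 = (0.0000, 3.0000, 4.0000)
after link 2: o_2 = (3.0000, 3.0000, 4.0000)
after link 3: o_3 = (5.0000, 7.3301, 6.5000)
after link 4: o_4 = (8.4641, 7.5622, 10.0981)
after link 5: o_5 = (12.3012, 6.5414, 7.0592)
after link 6: o_6 = (15.5373, 6.2881, 9.6016)

15.537 6.288 9.602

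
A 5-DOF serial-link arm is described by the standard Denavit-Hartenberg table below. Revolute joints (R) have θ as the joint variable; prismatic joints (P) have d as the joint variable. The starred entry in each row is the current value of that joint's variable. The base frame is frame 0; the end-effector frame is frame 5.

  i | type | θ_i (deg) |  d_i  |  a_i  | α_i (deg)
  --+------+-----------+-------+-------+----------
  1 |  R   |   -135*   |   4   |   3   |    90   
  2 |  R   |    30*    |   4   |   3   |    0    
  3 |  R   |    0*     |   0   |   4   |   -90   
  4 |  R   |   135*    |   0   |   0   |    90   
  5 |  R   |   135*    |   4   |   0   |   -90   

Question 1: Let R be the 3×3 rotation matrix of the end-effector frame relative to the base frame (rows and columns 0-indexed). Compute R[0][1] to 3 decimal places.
-0.067

End-effector y-axis (col 1 of R) = (-0.0670,0.9330,-0.3536)
R[0][1] = -0.0670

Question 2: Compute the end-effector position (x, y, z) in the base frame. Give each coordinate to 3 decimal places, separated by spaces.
after link 1: o_1 = (-2.1213, -2.1213, 4.0000)
after link 2: o_2 = (-6.7869, -1.1300, 5.5000)
after link 3: o_3 = (-9.2364, -3.5795, 7.5000)
after link 4: o_4 = (-9.2364, -3.5795, 7.5000)
after link 5: o_5 = (-8.9684, -7.3116, 8.9142)

-8.968 -7.312 8.914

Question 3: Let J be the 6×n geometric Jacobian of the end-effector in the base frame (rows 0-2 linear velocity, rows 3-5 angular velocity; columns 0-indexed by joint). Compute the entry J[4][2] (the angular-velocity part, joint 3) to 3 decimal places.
axis z_2 = (-0.7071,0.7071,0.0000); lever o_n−o_2 = (-2.1815,-6.1815,3.4142)
cross product → J_v[:, 2] = (2.4142,2.4142,5.9136)
J_ω[:, 2] = z_2
entry J[4][2] = 0.7071

0.707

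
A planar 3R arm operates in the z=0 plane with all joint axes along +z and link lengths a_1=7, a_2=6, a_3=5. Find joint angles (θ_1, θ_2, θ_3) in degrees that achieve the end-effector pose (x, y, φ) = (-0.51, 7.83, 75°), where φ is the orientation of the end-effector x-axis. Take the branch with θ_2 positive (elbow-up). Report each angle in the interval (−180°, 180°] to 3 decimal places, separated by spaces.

wrist centre = target − a_3·(cos φ, sin φ) = (-1.8041, 3.0004)
cos θ_2 = (12.2570−7²−6²)/(2·7·6) = -0.8660; θ_2 = 149.9957° (elbow-up)
β = atan2(3.0004,-1.8041) = 121.0181°; ψ = atan2(3.0004,1.8041) = 58.9824°
θ_1 = β − ψ = 62.0357°
θ_3 = φ − θ_1 − θ_2 = -137.0315° (wrapped to (-180°,180°])

62.036 149.996 -137.031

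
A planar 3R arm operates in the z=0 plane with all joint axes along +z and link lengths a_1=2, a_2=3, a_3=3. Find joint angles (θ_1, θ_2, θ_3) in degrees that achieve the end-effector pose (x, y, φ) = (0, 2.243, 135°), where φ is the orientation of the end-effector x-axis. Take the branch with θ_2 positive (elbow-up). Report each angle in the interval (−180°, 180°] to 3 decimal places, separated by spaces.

wrist centre = target − a_3·(cos φ, sin φ) = (2.1213, 0.1217)
cos θ_2 = (4.5148−2²−3²)/(2·2·3) = -0.7071; θ_2 = 134.9994° (elbow-up)
β = atan2(0.1217,2.1213) = 3.2829°; ψ = atan2(2.1213,-0.1213) = 93.2726°
θ_1 = β − ψ = -89.9897°
θ_3 = φ − θ_1 − θ_2 = 89.9903° (wrapped to (-180°,180°])

-89.990 134.999 89.990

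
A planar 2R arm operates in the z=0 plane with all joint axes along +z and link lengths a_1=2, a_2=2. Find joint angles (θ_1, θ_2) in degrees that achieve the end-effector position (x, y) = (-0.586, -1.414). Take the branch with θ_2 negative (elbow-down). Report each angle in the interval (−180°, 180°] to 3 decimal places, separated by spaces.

-45.009 -135.004

cos θ_2 = (2.3428−2²−2²)/(2·2·2) = -0.7072; θ_2 = -135.0036° (elbow-down)
β = atan2(-1.4140,-0.5860) = -112.5104°; ψ = atan2(-1.4141,0.5857) = -67.5018°
θ_1 = β − ψ = -45.0087°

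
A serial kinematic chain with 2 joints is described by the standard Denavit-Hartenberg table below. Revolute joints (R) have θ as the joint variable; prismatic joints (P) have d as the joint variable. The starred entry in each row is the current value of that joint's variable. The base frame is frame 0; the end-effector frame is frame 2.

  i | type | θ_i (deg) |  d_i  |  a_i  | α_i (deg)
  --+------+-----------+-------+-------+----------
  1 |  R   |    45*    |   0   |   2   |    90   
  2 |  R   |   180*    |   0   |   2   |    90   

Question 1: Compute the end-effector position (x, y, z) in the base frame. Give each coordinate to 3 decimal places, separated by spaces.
-0.000 0.000 0.000

after link 1: o_1 = (1.4142, 1.4142, 0.0000)
after link 2: o_2 = (-0.0000, 0.0000, 0.0000)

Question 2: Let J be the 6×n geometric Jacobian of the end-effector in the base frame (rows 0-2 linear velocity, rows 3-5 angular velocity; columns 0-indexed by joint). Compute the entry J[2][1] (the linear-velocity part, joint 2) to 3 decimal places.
axis z_1 = (0.7071,-0.7071,0.0000); lever o_n−o_1 = (-1.4142,-1.4142,0.0000)
cross product → J_v[:, 1] = (-0.0000,-0.0000,-2.0000)
J_ω[:, 1] = z_1
entry J[2][1] = -2.0000

-2.000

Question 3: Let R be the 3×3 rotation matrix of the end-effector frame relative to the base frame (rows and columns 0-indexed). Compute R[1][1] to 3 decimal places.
-0.707

End-effector y-axis (col 1 of R) = (0.7071,-0.7071,0.0000)
R[1][1] = -0.7071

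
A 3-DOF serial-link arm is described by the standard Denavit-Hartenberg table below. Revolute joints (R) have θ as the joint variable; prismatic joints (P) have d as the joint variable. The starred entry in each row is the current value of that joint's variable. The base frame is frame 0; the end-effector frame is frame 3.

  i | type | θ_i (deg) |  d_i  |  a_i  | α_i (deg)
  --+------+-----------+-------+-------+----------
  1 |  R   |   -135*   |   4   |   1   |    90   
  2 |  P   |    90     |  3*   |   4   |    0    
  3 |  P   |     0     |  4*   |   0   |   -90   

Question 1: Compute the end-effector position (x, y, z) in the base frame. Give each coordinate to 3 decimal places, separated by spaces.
-5.657 4.243 8.000

after link 1: o_1 = (-0.7071, -0.7071, 4.0000)
after link 2: o_2 = (-2.8284, 1.4142, 8.0000)
after link 3: o_3 = (-5.6569, 4.2426, 8.0000)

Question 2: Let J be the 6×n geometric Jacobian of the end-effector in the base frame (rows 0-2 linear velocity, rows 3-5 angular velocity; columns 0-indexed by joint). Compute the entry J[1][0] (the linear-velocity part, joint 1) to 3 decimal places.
axis z_0 = ẑ; lever o_n−o_0 = (-5.6569,4.2426,8.0000)
cross product → J_v[:, 0] = (-4.2426,-5.6569,0.0000)
J_ω[:, 0] = z_0
entry J[1][0] = -5.6569

-5.657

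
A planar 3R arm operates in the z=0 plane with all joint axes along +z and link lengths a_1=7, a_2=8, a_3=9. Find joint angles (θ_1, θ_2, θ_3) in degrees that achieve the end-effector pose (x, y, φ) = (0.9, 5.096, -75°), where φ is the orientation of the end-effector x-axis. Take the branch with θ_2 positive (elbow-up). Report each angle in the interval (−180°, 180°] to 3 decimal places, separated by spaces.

71.833 45.005 168.161

wrist centre = target − a_3·(cos φ, sin φ) = (-1.4294, 13.7893)
cos θ_2 = (192.1888−7²−8²)/(2·7·8) = 0.7070; θ_2 = 45.0052° (elbow-up)
β = atan2(13.7893,-1.4294) = 95.9180°; ψ = atan2(5.6574,12.6563) = 24.0846°
θ_1 = β − ψ = 71.8334°
θ_3 = φ − θ_1 − θ_2 = 168.1614° (wrapped to (-180°,180°])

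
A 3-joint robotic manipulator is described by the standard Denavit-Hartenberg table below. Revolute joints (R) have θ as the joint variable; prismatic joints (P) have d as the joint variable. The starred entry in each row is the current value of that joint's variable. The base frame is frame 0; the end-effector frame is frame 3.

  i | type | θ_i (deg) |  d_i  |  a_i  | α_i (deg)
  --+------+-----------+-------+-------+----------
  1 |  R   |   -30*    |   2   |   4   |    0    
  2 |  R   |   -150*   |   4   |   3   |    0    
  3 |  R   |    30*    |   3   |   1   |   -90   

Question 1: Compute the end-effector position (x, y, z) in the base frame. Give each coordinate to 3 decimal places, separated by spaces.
after link 1: o_1 = (3.4641, -2.0000, 2.0000)
after link 2: o_2 = (0.4641, -2.0000, 6.0000)
after link 3: o_3 = (-0.4019, -2.5000, 9.0000)

-0.402 -2.500 9.000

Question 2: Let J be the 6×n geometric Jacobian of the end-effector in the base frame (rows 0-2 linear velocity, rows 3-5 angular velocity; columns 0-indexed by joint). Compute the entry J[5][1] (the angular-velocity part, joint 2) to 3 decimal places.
1.000

axis z_1 = (0.0000,0.0000,1.0000); lever o_n−o_1 = (-3.8660,-0.5000,7.0000)
cross product → J_v[:, 1] = (0.5000,-3.8660,0.0000)
J_ω[:, 1] = z_1
entry J[5][1] = 1.0000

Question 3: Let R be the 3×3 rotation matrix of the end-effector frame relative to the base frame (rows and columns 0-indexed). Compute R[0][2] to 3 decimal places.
0.500

End-effector z-axis (col 2 of R) = (0.5000,-0.8660,0.0000)
R[0][2] = 0.5000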